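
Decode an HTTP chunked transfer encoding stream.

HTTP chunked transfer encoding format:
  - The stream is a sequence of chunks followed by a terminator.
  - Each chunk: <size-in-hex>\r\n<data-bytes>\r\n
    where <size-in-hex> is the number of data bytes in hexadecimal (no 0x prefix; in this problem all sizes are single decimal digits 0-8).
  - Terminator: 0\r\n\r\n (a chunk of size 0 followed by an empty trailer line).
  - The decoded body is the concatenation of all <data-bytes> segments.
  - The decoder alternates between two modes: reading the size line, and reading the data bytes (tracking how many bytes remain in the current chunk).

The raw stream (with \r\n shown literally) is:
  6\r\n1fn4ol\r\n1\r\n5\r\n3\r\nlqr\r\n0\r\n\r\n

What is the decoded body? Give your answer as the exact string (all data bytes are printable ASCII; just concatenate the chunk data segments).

Answer: 1fn4ol5lqr

Derivation:
Chunk 1: stream[0..1]='6' size=0x6=6, data at stream[3..9]='1fn4ol' -> body[0..6], body so far='1fn4ol'
Chunk 2: stream[11..12]='1' size=0x1=1, data at stream[14..15]='5' -> body[6..7], body so far='1fn4ol5'
Chunk 3: stream[17..18]='3' size=0x3=3, data at stream[20..23]='lqr' -> body[7..10], body so far='1fn4ol5lqr'
Chunk 4: stream[25..26]='0' size=0 (terminator). Final body='1fn4ol5lqr' (10 bytes)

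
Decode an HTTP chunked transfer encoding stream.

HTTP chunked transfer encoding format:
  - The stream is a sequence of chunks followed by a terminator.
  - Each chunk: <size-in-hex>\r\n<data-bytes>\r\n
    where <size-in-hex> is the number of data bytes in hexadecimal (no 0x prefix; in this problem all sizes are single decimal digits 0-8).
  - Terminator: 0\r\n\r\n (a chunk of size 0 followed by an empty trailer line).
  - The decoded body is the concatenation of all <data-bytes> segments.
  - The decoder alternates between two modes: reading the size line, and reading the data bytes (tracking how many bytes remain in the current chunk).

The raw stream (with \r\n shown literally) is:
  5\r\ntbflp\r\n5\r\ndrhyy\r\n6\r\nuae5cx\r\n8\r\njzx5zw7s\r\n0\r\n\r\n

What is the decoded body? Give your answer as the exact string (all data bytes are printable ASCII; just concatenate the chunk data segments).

Chunk 1: stream[0..1]='5' size=0x5=5, data at stream[3..8]='tbflp' -> body[0..5], body so far='tbflp'
Chunk 2: stream[10..11]='5' size=0x5=5, data at stream[13..18]='drhyy' -> body[5..10], body so far='tbflpdrhyy'
Chunk 3: stream[20..21]='6' size=0x6=6, data at stream[23..29]='uae5cx' -> body[10..16], body so far='tbflpdrhyyuae5cx'
Chunk 4: stream[31..32]='8' size=0x8=8, data at stream[34..42]='jzx5zw7s' -> body[16..24], body so far='tbflpdrhyyuae5cxjzx5zw7s'
Chunk 5: stream[44..45]='0' size=0 (terminator). Final body='tbflpdrhyyuae5cxjzx5zw7s' (24 bytes)

Answer: tbflpdrhyyuae5cxjzx5zw7s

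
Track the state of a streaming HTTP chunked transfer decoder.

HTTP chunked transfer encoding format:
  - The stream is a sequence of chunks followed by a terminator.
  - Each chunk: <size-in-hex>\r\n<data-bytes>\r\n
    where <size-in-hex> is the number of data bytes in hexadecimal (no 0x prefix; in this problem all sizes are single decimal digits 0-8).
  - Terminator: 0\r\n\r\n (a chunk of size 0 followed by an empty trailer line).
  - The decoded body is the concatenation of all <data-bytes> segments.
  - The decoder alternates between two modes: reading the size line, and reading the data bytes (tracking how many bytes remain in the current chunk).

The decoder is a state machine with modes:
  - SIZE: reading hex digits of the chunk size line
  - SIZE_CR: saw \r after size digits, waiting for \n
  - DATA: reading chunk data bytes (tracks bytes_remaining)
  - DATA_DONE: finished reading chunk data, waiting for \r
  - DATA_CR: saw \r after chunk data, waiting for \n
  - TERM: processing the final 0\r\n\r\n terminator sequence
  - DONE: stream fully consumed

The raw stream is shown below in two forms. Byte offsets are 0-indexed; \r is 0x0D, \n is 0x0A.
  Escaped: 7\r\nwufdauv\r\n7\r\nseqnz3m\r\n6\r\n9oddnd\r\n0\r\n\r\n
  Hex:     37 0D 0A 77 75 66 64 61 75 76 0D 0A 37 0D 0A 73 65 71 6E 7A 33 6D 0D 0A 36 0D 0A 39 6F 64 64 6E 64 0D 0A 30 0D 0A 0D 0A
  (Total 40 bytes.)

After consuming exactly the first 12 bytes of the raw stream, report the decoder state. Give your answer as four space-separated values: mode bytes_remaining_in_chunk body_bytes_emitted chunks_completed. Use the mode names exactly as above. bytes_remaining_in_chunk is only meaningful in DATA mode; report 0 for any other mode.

Answer: SIZE 0 7 1

Derivation:
Byte 0 = '7': mode=SIZE remaining=0 emitted=0 chunks_done=0
Byte 1 = 0x0D: mode=SIZE_CR remaining=0 emitted=0 chunks_done=0
Byte 2 = 0x0A: mode=DATA remaining=7 emitted=0 chunks_done=0
Byte 3 = 'w': mode=DATA remaining=6 emitted=1 chunks_done=0
Byte 4 = 'u': mode=DATA remaining=5 emitted=2 chunks_done=0
Byte 5 = 'f': mode=DATA remaining=4 emitted=3 chunks_done=0
Byte 6 = 'd': mode=DATA remaining=3 emitted=4 chunks_done=0
Byte 7 = 'a': mode=DATA remaining=2 emitted=5 chunks_done=0
Byte 8 = 'u': mode=DATA remaining=1 emitted=6 chunks_done=0
Byte 9 = 'v': mode=DATA_DONE remaining=0 emitted=7 chunks_done=0
Byte 10 = 0x0D: mode=DATA_CR remaining=0 emitted=7 chunks_done=0
Byte 11 = 0x0A: mode=SIZE remaining=0 emitted=7 chunks_done=1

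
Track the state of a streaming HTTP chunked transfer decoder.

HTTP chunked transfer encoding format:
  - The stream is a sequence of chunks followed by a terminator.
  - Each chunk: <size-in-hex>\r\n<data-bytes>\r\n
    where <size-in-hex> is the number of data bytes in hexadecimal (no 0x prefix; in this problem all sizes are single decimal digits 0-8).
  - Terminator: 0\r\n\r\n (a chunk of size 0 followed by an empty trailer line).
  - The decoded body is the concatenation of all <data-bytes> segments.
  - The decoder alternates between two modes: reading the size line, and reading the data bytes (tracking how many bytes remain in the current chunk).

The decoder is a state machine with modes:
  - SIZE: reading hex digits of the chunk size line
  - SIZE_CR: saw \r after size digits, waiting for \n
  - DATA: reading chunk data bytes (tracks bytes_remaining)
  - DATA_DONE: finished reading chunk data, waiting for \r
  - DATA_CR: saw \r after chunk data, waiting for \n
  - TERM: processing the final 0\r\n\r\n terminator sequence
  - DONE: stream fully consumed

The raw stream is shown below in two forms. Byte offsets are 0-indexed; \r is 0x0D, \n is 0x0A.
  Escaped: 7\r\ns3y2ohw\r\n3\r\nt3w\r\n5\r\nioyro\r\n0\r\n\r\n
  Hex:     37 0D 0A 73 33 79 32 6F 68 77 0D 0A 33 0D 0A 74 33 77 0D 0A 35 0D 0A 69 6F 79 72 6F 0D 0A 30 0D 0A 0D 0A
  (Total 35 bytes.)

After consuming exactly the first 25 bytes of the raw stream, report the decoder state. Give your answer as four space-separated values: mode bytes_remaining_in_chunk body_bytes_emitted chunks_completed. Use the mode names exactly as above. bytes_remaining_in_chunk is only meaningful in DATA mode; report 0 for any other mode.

Answer: DATA 3 12 2

Derivation:
Byte 0 = '7': mode=SIZE remaining=0 emitted=0 chunks_done=0
Byte 1 = 0x0D: mode=SIZE_CR remaining=0 emitted=0 chunks_done=0
Byte 2 = 0x0A: mode=DATA remaining=7 emitted=0 chunks_done=0
Byte 3 = 's': mode=DATA remaining=6 emitted=1 chunks_done=0
Byte 4 = '3': mode=DATA remaining=5 emitted=2 chunks_done=0
Byte 5 = 'y': mode=DATA remaining=4 emitted=3 chunks_done=0
Byte 6 = '2': mode=DATA remaining=3 emitted=4 chunks_done=0
Byte 7 = 'o': mode=DATA remaining=2 emitted=5 chunks_done=0
Byte 8 = 'h': mode=DATA remaining=1 emitted=6 chunks_done=0
Byte 9 = 'w': mode=DATA_DONE remaining=0 emitted=7 chunks_done=0
Byte 10 = 0x0D: mode=DATA_CR remaining=0 emitted=7 chunks_done=0
Byte 11 = 0x0A: mode=SIZE remaining=0 emitted=7 chunks_done=1
Byte 12 = '3': mode=SIZE remaining=0 emitted=7 chunks_done=1
Byte 13 = 0x0D: mode=SIZE_CR remaining=0 emitted=7 chunks_done=1
Byte 14 = 0x0A: mode=DATA remaining=3 emitted=7 chunks_done=1
Byte 15 = 't': mode=DATA remaining=2 emitted=8 chunks_done=1
Byte 16 = '3': mode=DATA remaining=1 emitted=9 chunks_done=1
Byte 17 = 'w': mode=DATA_DONE remaining=0 emitted=10 chunks_done=1
Byte 18 = 0x0D: mode=DATA_CR remaining=0 emitted=10 chunks_done=1
Byte 19 = 0x0A: mode=SIZE remaining=0 emitted=10 chunks_done=2
Byte 20 = '5': mode=SIZE remaining=0 emitted=10 chunks_done=2
Byte 21 = 0x0D: mode=SIZE_CR remaining=0 emitted=10 chunks_done=2
Byte 22 = 0x0A: mode=DATA remaining=5 emitted=10 chunks_done=2
Byte 23 = 'i': mode=DATA remaining=4 emitted=11 chunks_done=2
Byte 24 = 'o': mode=DATA remaining=3 emitted=12 chunks_done=2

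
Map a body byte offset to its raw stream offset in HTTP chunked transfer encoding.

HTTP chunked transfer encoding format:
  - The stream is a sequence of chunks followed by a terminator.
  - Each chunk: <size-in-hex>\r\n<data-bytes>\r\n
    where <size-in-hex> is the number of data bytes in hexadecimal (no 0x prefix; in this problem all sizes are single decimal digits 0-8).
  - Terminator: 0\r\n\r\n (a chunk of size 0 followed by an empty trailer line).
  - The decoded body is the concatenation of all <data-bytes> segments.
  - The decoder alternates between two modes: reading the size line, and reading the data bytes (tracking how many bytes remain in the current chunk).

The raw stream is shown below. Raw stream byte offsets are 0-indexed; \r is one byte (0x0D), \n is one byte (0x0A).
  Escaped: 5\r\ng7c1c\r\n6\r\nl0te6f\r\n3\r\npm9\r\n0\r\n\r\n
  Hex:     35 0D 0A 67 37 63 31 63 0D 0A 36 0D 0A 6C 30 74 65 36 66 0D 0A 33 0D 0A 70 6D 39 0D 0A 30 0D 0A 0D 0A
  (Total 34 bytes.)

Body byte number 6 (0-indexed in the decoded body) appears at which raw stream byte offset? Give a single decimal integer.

Chunk 1: stream[0..1]='5' size=0x5=5, data at stream[3..8]='g7c1c' -> body[0..5], body so far='g7c1c'
Chunk 2: stream[10..11]='6' size=0x6=6, data at stream[13..19]='l0te6f' -> body[5..11], body so far='g7c1cl0te6f'
Chunk 3: stream[21..22]='3' size=0x3=3, data at stream[24..27]='pm9' -> body[11..14], body so far='g7c1cl0te6fpm9'
Chunk 4: stream[29..30]='0' size=0 (terminator). Final body='g7c1cl0te6fpm9' (14 bytes)
Body byte 6 at stream offset 14

Answer: 14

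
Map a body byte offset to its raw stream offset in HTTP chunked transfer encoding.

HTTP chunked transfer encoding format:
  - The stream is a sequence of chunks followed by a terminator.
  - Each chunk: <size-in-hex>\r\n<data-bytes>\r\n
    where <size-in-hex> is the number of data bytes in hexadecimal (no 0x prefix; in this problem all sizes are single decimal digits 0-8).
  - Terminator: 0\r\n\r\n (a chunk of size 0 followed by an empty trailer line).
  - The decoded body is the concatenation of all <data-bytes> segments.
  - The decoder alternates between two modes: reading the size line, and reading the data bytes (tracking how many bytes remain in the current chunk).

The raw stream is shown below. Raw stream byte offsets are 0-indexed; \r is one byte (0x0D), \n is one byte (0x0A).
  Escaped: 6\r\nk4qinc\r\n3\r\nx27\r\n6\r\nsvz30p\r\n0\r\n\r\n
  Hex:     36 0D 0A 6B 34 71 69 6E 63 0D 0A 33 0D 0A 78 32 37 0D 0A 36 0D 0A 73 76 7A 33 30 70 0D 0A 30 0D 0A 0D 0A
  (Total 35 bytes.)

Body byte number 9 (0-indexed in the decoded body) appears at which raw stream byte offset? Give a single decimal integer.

Chunk 1: stream[0..1]='6' size=0x6=6, data at stream[3..9]='k4qinc' -> body[0..6], body so far='k4qinc'
Chunk 2: stream[11..12]='3' size=0x3=3, data at stream[14..17]='x27' -> body[6..9], body so far='k4qincx27'
Chunk 3: stream[19..20]='6' size=0x6=6, data at stream[22..28]='svz30p' -> body[9..15], body so far='k4qincx27svz30p'
Chunk 4: stream[30..31]='0' size=0 (terminator). Final body='k4qincx27svz30p' (15 bytes)
Body byte 9 at stream offset 22

Answer: 22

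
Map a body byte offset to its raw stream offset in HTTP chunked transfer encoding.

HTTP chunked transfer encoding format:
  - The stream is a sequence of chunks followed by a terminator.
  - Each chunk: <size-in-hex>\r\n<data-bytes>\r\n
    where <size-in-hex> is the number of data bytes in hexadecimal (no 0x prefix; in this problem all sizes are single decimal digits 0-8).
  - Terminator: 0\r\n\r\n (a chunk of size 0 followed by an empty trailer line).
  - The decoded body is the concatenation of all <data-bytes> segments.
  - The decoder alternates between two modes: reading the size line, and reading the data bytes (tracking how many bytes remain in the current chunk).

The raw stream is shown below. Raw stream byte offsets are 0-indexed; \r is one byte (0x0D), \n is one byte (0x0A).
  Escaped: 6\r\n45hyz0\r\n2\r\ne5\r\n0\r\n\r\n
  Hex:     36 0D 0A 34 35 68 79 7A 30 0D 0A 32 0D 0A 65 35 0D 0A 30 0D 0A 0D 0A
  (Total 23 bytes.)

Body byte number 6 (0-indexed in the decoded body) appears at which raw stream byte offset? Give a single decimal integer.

Answer: 14

Derivation:
Chunk 1: stream[0..1]='6' size=0x6=6, data at stream[3..9]='45hyz0' -> body[0..6], body so far='45hyz0'
Chunk 2: stream[11..12]='2' size=0x2=2, data at stream[14..16]='e5' -> body[6..8], body so far='45hyz0e5'
Chunk 3: stream[18..19]='0' size=0 (terminator). Final body='45hyz0e5' (8 bytes)
Body byte 6 at stream offset 14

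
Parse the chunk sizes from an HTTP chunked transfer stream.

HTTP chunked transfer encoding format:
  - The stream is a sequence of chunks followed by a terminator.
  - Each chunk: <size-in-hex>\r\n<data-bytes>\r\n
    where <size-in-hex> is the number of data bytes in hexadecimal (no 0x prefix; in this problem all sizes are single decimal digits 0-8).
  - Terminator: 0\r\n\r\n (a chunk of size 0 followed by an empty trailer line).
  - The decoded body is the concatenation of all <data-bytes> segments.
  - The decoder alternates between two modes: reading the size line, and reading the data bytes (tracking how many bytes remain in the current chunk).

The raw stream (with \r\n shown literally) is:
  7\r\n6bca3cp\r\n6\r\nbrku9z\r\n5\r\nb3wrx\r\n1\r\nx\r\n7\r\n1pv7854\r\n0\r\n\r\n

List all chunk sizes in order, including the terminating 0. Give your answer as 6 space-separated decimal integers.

Answer: 7 6 5 1 7 0

Derivation:
Chunk 1: stream[0..1]='7' size=0x7=7, data at stream[3..10]='6bca3cp' -> body[0..7], body so far='6bca3cp'
Chunk 2: stream[12..13]='6' size=0x6=6, data at stream[15..21]='brku9z' -> body[7..13], body so far='6bca3cpbrku9z'
Chunk 3: stream[23..24]='5' size=0x5=5, data at stream[26..31]='b3wrx' -> body[13..18], body so far='6bca3cpbrku9zb3wrx'
Chunk 4: stream[33..34]='1' size=0x1=1, data at stream[36..37]='x' -> body[18..19], body so far='6bca3cpbrku9zb3wrxx'
Chunk 5: stream[39..40]='7' size=0x7=7, data at stream[42..49]='1pv7854' -> body[19..26], body so far='6bca3cpbrku9zb3wrxx1pv7854'
Chunk 6: stream[51..52]='0' size=0 (terminator). Final body='6bca3cpbrku9zb3wrxx1pv7854' (26 bytes)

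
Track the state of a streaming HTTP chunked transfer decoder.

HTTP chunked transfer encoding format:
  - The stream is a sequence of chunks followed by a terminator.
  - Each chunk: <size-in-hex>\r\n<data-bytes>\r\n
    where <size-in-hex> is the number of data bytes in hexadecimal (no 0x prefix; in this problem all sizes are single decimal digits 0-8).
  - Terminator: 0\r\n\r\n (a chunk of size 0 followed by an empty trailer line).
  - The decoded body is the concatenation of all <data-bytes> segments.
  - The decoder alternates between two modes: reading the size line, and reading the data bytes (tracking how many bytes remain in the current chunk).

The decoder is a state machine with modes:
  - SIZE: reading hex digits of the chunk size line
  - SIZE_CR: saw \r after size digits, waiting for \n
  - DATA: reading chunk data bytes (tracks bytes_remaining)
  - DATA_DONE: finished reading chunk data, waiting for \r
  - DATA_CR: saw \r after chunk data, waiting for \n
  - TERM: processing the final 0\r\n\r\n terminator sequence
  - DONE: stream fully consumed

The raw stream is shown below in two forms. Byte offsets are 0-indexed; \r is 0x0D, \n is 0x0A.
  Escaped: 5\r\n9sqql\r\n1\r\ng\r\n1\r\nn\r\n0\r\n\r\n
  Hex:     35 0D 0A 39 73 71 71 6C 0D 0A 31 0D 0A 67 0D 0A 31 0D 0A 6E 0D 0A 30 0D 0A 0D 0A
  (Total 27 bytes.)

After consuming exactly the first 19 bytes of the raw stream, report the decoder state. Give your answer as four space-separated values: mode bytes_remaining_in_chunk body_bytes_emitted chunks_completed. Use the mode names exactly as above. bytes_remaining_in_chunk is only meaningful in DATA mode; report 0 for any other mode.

Byte 0 = '5': mode=SIZE remaining=0 emitted=0 chunks_done=0
Byte 1 = 0x0D: mode=SIZE_CR remaining=0 emitted=0 chunks_done=0
Byte 2 = 0x0A: mode=DATA remaining=5 emitted=0 chunks_done=0
Byte 3 = '9': mode=DATA remaining=4 emitted=1 chunks_done=0
Byte 4 = 's': mode=DATA remaining=3 emitted=2 chunks_done=0
Byte 5 = 'q': mode=DATA remaining=2 emitted=3 chunks_done=0
Byte 6 = 'q': mode=DATA remaining=1 emitted=4 chunks_done=0
Byte 7 = 'l': mode=DATA_DONE remaining=0 emitted=5 chunks_done=0
Byte 8 = 0x0D: mode=DATA_CR remaining=0 emitted=5 chunks_done=0
Byte 9 = 0x0A: mode=SIZE remaining=0 emitted=5 chunks_done=1
Byte 10 = '1': mode=SIZE remaining=0 emitted=5 chunks_done=1
Byte 11 = 0x0D: mode=SIZE_CR remaining=0 emitted=5 chunks_done=1
Byte 12 = 0x0A: mode=DATA remaining=1 emitted=5 chunks_done=1
Byte 13 = 'g': mode=DATA_DONE remaining=0 emitted=6 chunks_done=1
Byte 14 = 0x0D: mode=DATA_CR remaining=0 emitted=6 chunks_done=1
Byte 15 = 0x0A: mode=SIZE remaining=0 emitted=6 chunks_done=2
Byte 16 = '1': mode=SIZE remaining=0 emitted=6 chunks_done=2
Byte 17 = 0x0D: mode=SIZE_CR remaining=0 emitted=6 chunks_done=2
Byte 18 = 0x0A: mode=DATA remaining=1 emitted=6 chunks_done=2

Answer: DATA 1 6 2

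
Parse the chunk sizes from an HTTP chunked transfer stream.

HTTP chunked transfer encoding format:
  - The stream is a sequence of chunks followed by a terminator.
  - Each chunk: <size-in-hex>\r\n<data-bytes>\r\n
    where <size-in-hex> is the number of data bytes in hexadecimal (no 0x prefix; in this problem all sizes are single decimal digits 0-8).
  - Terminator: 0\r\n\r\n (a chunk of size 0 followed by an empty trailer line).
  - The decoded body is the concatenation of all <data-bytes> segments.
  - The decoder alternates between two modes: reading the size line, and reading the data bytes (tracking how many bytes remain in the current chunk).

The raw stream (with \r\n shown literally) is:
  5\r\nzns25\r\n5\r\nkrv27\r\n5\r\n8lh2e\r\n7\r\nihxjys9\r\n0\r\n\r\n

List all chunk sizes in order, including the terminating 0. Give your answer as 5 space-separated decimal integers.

Answer: 5 5 5 7 0

Derivation:
Chunk 1: stream[0..1]='5' size=0x5=5, data at stream[3..8]='zns25' -> body[0..5], body so far='zns25'
Chunk 2: stream[10..11]='5' size=0x5=5, data at stream[13..18]='krv27' -> body[5..10], body so far='zns25krv27'
Chunk 3: stream[20..21]='5' size=0x5=5, data at stream[23..28]='8lh2e' -> body[10..15], body so far='zns25krv278lh2e'
Chunk 4: stream[30..31]='7' size=0x7=7, data at stream[33..40]='ihxjys9' -> body[15..22], body so far='zns25krv278lh2eihxjys9'
Chunk 5: stream[42..43]='0' size=0 (terminator). Final body='zns25krv278lh2eihxjys9' (22 bytes)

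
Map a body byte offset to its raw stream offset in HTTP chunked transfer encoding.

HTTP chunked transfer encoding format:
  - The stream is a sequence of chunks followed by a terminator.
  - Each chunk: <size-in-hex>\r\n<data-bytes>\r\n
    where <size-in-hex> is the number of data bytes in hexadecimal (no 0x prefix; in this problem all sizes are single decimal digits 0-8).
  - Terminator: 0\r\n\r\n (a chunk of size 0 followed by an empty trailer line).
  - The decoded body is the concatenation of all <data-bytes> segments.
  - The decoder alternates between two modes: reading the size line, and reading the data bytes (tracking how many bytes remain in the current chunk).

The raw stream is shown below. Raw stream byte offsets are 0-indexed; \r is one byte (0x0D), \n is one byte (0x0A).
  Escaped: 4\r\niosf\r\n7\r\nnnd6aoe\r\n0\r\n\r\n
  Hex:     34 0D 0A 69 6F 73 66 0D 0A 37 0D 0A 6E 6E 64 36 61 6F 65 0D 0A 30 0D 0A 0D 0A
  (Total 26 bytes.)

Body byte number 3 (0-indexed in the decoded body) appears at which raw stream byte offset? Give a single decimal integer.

Answer: 6

Derivation:
Chunk 1: stream[0..1]='4' size=0x4=4, data at stream[3..7]='iosf' -> body[0..4], body so far='iosf'
Chunk 2: stream[9..10]='7' size=0x7=7, data at stream[12..19]='nnd6aoe' -> body[4..11], body so far='iosfnnd6aoe'
Chunk 3: stream[21..22]='0' size=0 (terminator). Final body='iosfnnd6aoe' (11 bytes)
Body byte 3 at stream offset 6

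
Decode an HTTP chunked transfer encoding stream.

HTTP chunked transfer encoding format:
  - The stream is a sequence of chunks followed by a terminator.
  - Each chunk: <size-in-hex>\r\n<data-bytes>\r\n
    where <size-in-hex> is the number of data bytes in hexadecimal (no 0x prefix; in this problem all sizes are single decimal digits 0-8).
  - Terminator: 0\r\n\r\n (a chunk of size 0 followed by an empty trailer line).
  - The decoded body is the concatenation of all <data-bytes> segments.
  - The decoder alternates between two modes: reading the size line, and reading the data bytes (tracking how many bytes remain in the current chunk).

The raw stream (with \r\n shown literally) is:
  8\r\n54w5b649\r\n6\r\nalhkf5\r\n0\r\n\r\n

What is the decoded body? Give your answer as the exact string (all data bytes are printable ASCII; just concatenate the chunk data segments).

Answer: 54w5b649alhkf5

Derivation:
Chunk 1: stream[0..1]='8' size=0x8=8, data at stream[3..11]='54w5b649' -> body[0..8], body so far='54w5b649'
Chunk 2: stream[13..14]='6' size=0x6=6, data at stream[16..22]='alhkf5' -> body[8..14], body so far='54w5b649alhkf5'
Chunk 3: stream[24..25]='0' size=0 (terminator). Final body='54w5b649alhkf5' (14 bytes)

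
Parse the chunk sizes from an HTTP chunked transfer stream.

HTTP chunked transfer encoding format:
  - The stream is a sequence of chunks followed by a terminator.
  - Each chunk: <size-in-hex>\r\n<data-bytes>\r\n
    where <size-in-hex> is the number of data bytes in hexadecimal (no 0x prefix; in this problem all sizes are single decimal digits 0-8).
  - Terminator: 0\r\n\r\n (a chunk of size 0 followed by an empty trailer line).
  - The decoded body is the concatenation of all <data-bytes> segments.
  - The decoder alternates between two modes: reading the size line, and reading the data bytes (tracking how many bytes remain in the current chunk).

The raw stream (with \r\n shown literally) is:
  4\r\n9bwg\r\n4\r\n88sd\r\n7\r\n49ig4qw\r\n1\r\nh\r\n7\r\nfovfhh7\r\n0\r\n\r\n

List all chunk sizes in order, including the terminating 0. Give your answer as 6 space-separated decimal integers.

Answer: 4 4 7 1 7 0

Derivation:
Chunk 1: stream[0..1]='4' size=0x4=4, data at stream[3..7]='9bwg' -> body[0..4], body so far='9bwg'
Chunk 2: stream[9..10]='4' size=0x4=4, data at stream[12..16]='88sd' -> body[4..8], body so far='9bwg88sd'
Chunk 3: stream[18..19]='7' size=0x7=7, data at stream[21..28]='49ig4qw' -> body[8..15], body so far='9bwg88sd49ig4qw'
Chunk 4: stream[30..31]='1' size=0x1=1, data at stream[33..34]='h' -> body[15..16], body so far='9bwg88sd49ig4qwh'
Chunk 5: stream[36..37]='7' size=0x7=7, data at stream[39..46]='fovfhh7' -> body[16..23], body so far='9bwg88sd49ig4qwhfovfhh7'
Chunk 6: stream[48..49]='0' size=0 (terminator). Final body='9bwg88sd49ig4qwhfovfhh7' (23 bytes)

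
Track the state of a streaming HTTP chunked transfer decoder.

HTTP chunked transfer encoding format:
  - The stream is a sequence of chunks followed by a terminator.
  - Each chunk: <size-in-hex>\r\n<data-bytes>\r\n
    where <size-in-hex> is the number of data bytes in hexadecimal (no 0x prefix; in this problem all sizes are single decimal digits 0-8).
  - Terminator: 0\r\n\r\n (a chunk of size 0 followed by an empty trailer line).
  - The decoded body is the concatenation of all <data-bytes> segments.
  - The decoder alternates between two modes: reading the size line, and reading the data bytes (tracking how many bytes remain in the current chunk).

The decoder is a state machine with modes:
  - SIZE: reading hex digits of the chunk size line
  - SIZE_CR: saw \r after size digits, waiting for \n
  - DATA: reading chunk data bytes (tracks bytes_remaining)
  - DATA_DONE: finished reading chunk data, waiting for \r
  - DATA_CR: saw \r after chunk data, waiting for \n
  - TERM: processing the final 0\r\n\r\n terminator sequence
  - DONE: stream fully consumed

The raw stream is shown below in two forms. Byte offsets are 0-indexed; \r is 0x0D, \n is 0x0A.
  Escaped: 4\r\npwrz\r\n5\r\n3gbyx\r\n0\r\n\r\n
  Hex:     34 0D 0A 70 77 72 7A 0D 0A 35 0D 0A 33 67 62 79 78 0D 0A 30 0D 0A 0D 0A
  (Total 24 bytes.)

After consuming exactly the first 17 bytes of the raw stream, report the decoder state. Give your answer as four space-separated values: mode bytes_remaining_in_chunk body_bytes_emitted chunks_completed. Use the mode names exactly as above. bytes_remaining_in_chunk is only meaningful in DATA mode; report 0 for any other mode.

Byte 0 = '4': mode=SIZE remaining=0 emitted=0 chunks_done=0
Byte 1 = 0x0D: mode=SIZE_CR remaining=0 emitted=0 chunks_done=0
Byte 2 = 0x0A: mode=DATA remaining=4 emitted=0 chunks_done=0
Byte 3 = 'p': mode=DATA remaining=3 emitted=1 chunks_done=0
Byte 4 = 'w': mode=DATA remaining=2 emitted=2 chunks_done=0
Byte 5 = 'r': mode=DATA remaining=1 emitted=3 chunks_done=0
Byte 6 = 'z': mode=DATA_DONE remaining=0 emitted=4 chunks_done=0
Byte 7 = 0x0D: mode=DATA_CR remaining=0 emitted=4 chunks_done=0
Byte 8 = 0x0A: mode=SIZE remaining=0 emitted=4 chunks_done=1
Byte 9 = '5': mode=SIZE remaining=0 emitted=4 chunks_done=1
Byte 10 = 0x0D: mode=SIZE_CR remaining=0 emitted=4 chunks_done=1
Byte 11 = 0x0A: mode=DATA remaining=5 emitted=4 chunks_done=1
Byte 12 = '3': mode=DATA remaining=4 emitted=5 chunks_done=1
Byte 13 = 'g': mode=DATA remaining=3 emitted=6 chunks_done=1
Byte 14 = 'b': mode=DATA remaining=2 emitted=7 chunks_done=1
Byte 15 = 'y': mode=DATA remaining=1 emitted=8 chunks_done=1
Byte 16 = 'x': mode=DATA_DONE remaining=0 emitted=9 chunks_done=1

Answer: DATA_DONE 0 9 1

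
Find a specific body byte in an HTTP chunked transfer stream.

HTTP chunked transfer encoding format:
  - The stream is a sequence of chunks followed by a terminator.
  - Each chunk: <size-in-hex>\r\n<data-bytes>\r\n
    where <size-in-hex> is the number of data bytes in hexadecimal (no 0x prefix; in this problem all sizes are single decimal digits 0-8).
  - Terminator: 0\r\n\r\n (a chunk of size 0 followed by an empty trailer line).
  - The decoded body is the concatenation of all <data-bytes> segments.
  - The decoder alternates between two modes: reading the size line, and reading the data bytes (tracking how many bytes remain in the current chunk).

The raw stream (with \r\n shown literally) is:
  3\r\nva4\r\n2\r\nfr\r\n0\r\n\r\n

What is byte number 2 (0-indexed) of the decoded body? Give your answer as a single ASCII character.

Chunk 1: stream[0..1]='3' size=0x3=3, data at stream[3..6]='va4' -> body[0..3], body so far='va4'
Chunk 2: stream[8..9]='2' size=0x2=2, data at stream[11..13]='fr' -> body[3..5], body so far='va4fr'
Chunk 3: stream[15..16]='0' size=0 (terminator). Final body='va4fr' (5 bytes)
Body byte 2 = '4'

Answer: 4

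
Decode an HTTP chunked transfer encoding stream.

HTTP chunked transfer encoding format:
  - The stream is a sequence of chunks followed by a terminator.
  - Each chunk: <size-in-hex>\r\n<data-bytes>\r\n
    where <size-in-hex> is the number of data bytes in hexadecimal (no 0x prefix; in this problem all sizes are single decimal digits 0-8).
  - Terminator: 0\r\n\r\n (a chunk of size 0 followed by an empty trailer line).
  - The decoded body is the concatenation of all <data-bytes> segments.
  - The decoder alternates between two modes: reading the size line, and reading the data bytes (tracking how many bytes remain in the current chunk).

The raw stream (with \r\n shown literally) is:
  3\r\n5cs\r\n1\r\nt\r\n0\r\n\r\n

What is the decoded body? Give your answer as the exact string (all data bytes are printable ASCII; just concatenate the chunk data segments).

Chunk 1: stream[0..1]='3' size=0x3=3, data at stream[3..6]='5cs' -> body[0..3], body so far='5cs'
Chunk 2: stream[8..9]='1' size=0x1=1, data at stream[11..12]='t' -> body[3..4], body so far='5cst'
Chunk 3: stream[14..15]='0' size=0 (terminator). Final body='5cst' (4 bytes)

Answer: 5cst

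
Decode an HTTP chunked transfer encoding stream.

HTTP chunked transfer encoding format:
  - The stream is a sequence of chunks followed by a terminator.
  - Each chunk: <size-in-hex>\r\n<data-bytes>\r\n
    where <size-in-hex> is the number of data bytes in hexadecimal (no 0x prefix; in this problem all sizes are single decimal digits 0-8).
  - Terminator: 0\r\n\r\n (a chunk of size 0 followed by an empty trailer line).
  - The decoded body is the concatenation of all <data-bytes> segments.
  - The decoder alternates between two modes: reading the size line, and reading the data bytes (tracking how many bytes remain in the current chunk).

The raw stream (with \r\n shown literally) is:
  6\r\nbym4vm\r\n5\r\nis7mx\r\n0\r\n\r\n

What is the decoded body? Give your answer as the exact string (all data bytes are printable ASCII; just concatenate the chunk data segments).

Answer: bym4vmis7mx

Derivation:
Chunk 1: stream[0..1]='6' size=0x6=6, data at stream[3..9]='bym4vm' -> body[0..6], body so far='bym4vm'
Chunk 2: stream[11..12]='5' size=0x5=5, data at stream[14..19]='is7mx' -> body[6..11], body so far='bym4vmis7mx'
Chunk 3: stream[21..22]='0' size=0 (terminator). Final body='bym4vmis7mx' (11 bytes)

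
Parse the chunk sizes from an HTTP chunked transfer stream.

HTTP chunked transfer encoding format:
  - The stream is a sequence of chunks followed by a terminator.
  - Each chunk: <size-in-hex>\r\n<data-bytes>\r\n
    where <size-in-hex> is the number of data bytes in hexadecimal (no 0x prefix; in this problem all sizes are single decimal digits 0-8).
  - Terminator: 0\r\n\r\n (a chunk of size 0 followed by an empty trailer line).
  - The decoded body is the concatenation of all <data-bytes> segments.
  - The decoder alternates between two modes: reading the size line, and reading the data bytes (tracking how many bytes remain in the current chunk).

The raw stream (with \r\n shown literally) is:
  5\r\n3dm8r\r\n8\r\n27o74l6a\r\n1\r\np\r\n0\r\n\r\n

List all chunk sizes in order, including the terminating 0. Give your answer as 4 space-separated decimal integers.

Answer: 5 8 1 0

Derivation:
Chunk 1: stream[0..1]='5' size=0x5=5, data at stream[3..8]='3dm8r' -> body[0..5], body so far='3dm8r'
Chunk 2: stream[10..11]='8' size=0x8=8, data at stream[13..21]='27o74l6a' -> body[5..13], body so far='3dm8r27o74l6a'
Chunk 3: stream[23..24]='1' size=0x1=1, data at stream[26..27]='p' -> body[13..14], body so far='3dm8r27o74l6ap'
Chunk 4: stream[29..30]='0' size=0 (terminator). Final body='3dm8r27o74l6ap' (14 bytes)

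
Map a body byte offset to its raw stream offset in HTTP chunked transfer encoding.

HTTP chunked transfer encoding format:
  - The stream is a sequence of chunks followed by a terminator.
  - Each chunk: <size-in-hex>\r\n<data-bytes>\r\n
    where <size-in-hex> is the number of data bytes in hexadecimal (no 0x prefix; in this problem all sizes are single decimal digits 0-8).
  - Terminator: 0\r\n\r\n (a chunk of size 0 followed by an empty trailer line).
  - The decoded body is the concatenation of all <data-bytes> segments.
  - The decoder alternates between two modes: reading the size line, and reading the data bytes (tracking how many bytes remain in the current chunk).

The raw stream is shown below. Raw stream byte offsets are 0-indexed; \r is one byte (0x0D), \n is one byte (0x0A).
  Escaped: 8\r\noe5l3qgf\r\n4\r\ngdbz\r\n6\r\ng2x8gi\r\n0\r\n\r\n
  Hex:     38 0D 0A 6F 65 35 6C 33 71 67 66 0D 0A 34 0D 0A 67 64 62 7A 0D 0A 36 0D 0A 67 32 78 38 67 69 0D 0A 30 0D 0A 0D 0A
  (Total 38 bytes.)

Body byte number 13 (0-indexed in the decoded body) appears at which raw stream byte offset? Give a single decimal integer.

Answer: 26

Derivation:
Chunk 1: stream[0..1]='8' size=0x8=8, data at stream[3..11]='oe5l3qgf' -> body[0..8], body so far='oe5l3qgf'
Chunk 2: stream[13..14]='4' size=0x4=4, data at stream[16..20]='gdbz' -> body[8..12], body so far='oe5l3qgfgdbz'
Chunk 3: stream[22..23]='6' size=0x6=6, data at stream[25..31]='g2x8gi' -> body[12..18], body so far='oe5l3qgfgdbzg2x8gi'
Chunk 4: stream[33..34]='0' size=0 (terminator). Final body='oe5l3qgfgdbzg2x8gi' (18 bytes)
Body byte 13 at stream offset 26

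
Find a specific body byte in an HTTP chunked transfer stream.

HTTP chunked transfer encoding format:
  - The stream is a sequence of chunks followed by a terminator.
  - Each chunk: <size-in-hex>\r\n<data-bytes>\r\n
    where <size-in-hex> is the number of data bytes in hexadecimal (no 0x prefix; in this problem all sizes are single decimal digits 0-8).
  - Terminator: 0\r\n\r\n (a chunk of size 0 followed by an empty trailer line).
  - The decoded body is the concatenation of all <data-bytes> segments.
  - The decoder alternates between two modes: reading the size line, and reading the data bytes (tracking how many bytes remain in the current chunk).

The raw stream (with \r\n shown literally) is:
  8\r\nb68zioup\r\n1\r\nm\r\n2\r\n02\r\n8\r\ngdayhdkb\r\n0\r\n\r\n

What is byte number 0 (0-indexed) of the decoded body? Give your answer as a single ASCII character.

Chunk 1: stream[0..1]='8' size=0x8=8, data at stream[3..11]='b68zioup' -> body[0..8], body so far='b68zioup'
Chunk 2: stream[13..14]='1' size=0x1=1, data at stream[16..17]='m' -> body[8..9], body so far='b68zioupm'
Chunk 3: stream[19..20]='2' size=0x2=2, data at stream[22..24]='02' -> body[9..11], body so far='b68zioupm02'
Chunk 4: stream[26..27]='8' size=0x8=8, data at stream[29..37]='gdayhdkb' -> body[11..19], body so far='b68zioupm02gdayhdkb'
Chunk 5: stream[39..40]='0' size=0 (terminator). Final body='b68zioupm02gdayhdkb' (19 bytes)
Body byte 0 = 'b'

Answer: b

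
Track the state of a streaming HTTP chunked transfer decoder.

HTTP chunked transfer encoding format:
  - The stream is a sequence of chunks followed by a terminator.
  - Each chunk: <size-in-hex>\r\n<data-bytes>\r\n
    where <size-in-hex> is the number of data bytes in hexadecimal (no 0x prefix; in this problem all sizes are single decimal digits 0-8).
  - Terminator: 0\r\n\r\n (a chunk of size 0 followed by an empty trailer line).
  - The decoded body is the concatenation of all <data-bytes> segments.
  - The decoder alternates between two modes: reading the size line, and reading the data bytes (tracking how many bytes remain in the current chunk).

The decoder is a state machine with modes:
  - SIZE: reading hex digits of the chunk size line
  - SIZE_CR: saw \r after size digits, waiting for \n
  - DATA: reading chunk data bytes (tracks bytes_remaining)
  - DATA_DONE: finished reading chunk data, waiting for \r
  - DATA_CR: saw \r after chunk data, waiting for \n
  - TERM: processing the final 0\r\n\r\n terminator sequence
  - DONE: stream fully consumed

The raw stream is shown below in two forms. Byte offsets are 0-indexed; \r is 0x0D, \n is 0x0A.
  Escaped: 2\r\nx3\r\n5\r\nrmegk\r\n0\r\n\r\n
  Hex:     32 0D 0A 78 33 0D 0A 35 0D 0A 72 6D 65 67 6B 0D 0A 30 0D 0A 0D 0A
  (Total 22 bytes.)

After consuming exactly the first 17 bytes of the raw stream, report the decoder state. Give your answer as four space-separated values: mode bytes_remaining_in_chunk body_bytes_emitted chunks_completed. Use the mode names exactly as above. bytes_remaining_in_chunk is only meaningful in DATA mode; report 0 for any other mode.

Byte 0 = '2': mode=SIZE remaining=0 emitted=0 chunks_done=0
Byte 1 = 0x0D: mode=SIZE_CR remaining=0 emitted=0 chunks_done=0
Byte 2 = 0x0A: mode=DATA remaining=2 emitted=0 chunks_done=0
Byte 3 = 'x': mode=DATA remaining=1 emitted=1 chunks_done=0
Byte 4 = '3': mode=DATA_DONE remaining=0 emitted=2 chunks_done=0
Byte 5 = 0x0D: mode=DATA_CR remaining=0 emitted=2 chunks_done=0
Byte 6 = 0x0A: mode=SIZE remaining=0 emitted=2 chunks_done=1
Byte 7 = '5': mode=SIZE remaining=0 emitted=2 chunks_done=1
Byte 8 = 0x0D: mode=SIZE_CR remaining=0 emitted=2 chunks_done=1
Byte 9 = 0x0A: mode=DATA remaining=5 emitted=2 chunks_done=1
Byte 10 = 'r': mode=DATA remaining=4 emitted=3 chunks_done=1
Byte 11 = 'm': mode=DATA remaining=3 emitted=4 chunks_done=1
Byte 12 = 'e': mode=DATA remaining=2 emitted=5 chunks_done=1
Byte 13 = 'g': mode=DATA remaining=1 emitted=6 chunks_done=1
Byte 14 = 'k': mode=DATA_DONE remaining=0 emitted=7 chunks_done=1
Byte 15 = 0x0D: mode=DATA_CR remaining=0 emitted=7 chunks_done=1
Byte 16 = 0x0A: mode=SIZE remaining=0 emitted=7 chunks_done=2

Answer: SIZE 0 7 2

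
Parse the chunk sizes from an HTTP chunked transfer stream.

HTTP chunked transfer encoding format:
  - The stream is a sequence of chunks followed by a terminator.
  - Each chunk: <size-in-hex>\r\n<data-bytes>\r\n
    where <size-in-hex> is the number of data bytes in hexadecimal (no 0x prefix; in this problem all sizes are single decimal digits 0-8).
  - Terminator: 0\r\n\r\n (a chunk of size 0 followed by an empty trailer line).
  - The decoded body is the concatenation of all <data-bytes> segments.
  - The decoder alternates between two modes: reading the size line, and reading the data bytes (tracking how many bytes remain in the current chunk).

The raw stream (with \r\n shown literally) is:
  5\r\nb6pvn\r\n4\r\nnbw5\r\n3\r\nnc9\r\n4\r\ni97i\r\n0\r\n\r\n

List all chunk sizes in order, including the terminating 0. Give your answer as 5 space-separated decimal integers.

Chunk 1: stream[0..1]='5' size=0x5=5, data at stream[3..8]='b6pvn' -> body[0..5], body so far='b6pvn'
Chunk 2: stream[10..11]='4' size=0x4=4, data at stream[13..17]='nbw5' -> body[5..9], body so far='b6pvnnbw5'
Chunk 3: stream[19..20]='3' size=0x3=3, data at stream[22..25]='nc9' -> body[9..12], body so far='b6pvnnbw5nc9'
Chunk 4: stream[27..28]='4' size=0x4=4, data at stream[30..34]='i97i' -> body[12..16], body so far='b6pvnnbw5nc9i97i'
Chunk 5: stream[36..37]='0' size=0 (terminator). Final body='b6pvnnbw5nc9i97i' (16 bytes)

Answer: 5 4 3 4 0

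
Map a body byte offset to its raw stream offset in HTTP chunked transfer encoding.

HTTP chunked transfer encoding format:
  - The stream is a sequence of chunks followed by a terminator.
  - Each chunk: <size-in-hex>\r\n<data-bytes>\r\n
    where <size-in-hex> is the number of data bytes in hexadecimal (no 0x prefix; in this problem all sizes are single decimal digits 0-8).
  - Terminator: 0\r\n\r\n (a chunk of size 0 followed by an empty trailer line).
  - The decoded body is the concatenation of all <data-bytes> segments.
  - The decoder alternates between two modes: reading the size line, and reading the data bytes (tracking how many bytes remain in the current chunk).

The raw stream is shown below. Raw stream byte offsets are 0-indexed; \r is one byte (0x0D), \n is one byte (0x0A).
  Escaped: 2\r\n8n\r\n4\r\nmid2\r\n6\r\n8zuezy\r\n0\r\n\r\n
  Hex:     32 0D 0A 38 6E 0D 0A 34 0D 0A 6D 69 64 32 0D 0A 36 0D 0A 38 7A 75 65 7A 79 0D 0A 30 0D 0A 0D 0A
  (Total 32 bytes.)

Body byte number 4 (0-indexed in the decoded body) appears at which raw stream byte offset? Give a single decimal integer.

Chunk 1: stream[0..1]='2' size=0x2=2, data at stream[3..5]='8n' -> body[0..2], body so far='8n'
Chunk 2: stream[7..8]='4' size=0x4=4, data at stream[10..14]='mid2' -> body[2..6], body so far='8nmid2'
Chunk 3: stream[16..17]='6' size=0x6=6, data at stream[19..25]='8zuezy' -> body[6..12], body so far='8nmid28zuezy'
Chunk 4: stream[27..28]='0' size=0 (terminator). Final body='8nmid28zuezy' (12 bytes)
Body byte 4 at stream offset 12

Answer: 12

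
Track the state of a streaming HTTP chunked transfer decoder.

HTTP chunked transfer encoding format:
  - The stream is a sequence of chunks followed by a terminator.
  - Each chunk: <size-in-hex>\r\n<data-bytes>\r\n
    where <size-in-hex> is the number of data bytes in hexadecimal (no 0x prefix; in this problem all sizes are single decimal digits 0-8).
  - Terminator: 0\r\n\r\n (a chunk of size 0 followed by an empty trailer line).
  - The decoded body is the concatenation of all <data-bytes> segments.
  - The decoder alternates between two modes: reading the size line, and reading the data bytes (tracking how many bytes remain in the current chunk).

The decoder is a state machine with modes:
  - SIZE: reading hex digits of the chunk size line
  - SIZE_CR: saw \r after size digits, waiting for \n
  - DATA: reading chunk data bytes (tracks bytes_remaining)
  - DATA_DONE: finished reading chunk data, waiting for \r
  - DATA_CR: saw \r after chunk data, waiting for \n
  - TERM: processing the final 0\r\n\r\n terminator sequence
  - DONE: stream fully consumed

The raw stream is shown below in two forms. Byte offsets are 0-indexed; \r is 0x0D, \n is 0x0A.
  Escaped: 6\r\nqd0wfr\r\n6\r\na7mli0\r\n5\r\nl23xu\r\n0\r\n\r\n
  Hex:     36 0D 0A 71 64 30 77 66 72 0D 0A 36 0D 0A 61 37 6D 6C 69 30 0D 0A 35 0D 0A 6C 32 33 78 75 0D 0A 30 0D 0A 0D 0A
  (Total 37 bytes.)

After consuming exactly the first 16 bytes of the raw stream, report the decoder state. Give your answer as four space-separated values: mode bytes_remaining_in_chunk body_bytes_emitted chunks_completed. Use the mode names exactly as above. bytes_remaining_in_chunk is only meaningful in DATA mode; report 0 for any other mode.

Answer: DATA 4 8 1

Derivation:
Byte 0 = '6': mode=SIZE remaining=0 emitted=0 chunks_done=0
Byte 1 = 0x0D: mode=SIZE_CR remaining=0 emitted=0 chunks_done=0
Byte 2 = 0x0A: mode=DATA remaining=6 emitted=0 chunks_done=0
Byte 3 = 'q': mode=DATA remaining=5 emitted=1 chunks_done=0
Byte 4 = 'd': mode=DATA remaining=4 emitted=2 chunks_done=0
Byte 5 = '0': mode=DATA remaining=3 emitted=3 chunks_done=0
Byte 6 = 'w': mode=DATA remaining=2 emitted=4 chunks_done=0
Byte 7 = 'f': mode=DATA remaining=1 emitted=5 chunks_done=0
Byte 8 = 'r': mode=DATA_DONE remaining=0 emitted=6 chunks_done=0
Byte 9 = 0x0D: mode=DATA_CR remaining=0 emitted=6 chunks_done=0
Byte 10 = 0x0A: mode=SIZE remaining=0 emitted=6 chunks_done=1
Byte 11 = '6': mode=SIZE remaining=0 emitted=6 chunks_done=1
Byte 12 = 0x0D: mode=SIZE_CR remaining=0 emitted=6 chunks_done=1
Byte 13 = 0x0A: mode=DATA remaining=6 emitted=6 chunks_done=1
Byte 14 = 'a': mode=DATA remaining=5 emitted=7 chunks_done=1
Byte 15 = '7': mode=DATA remaining=4 emitted=8 chunks_done=1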